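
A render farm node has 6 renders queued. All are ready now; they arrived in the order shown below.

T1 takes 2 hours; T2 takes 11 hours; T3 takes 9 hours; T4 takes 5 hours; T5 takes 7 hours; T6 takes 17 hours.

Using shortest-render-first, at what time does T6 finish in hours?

SPT (increasing processing time): T1 T4 T5 T3 T2 T6.
T1: 0→2
T4: 2→7
T5: 7→14
T3: 14→23
T2: 23→34
T6: 34→51

51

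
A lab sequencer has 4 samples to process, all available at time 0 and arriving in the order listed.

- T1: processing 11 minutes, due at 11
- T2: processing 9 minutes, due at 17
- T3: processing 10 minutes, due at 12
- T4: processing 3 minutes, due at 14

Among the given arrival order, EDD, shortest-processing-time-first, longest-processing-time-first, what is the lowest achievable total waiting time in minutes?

37

FIFO (arrival order): T1 T2 T3 T4.
T1: waits 0, runs 0→11
T2: waits 11, runs 11→20
T3: waits 20, runs 20→30
T4: waits 30, runs 30→33
Sum = 0+11+20+30 = 61.
EDD (increasing due date): T1 T3 T4 T2.
T1: waits 0, runs 0→11
T3: waits 11, runs 11→21
T4: waits 21, runs 21→24
T2: waits 24, runs 24→33
Sum = 0+11+21+24 = 56.
SPT (increasing processing time): T4 T2 T3 T1.
T4: waits 0, runs 0→3
T2: waits 3, runs 3→12
T3: waits 12, runs 12→22
T1: waits 22, runs 22→33
Sum = 0+3+12+22 = 37.
LPT (decreasing processing time): T1 T3 T2 T4.
T1: waits 0, runs 0→11
T3: waits 11, runs 11→21
T2: waits 21, runs 21→30
T4: waits 30, runs 30→33
Sum = 0+11+21+30 = 62.
FIFO 61, EDD 56, SPT 37, LPT 62 → minimum 37.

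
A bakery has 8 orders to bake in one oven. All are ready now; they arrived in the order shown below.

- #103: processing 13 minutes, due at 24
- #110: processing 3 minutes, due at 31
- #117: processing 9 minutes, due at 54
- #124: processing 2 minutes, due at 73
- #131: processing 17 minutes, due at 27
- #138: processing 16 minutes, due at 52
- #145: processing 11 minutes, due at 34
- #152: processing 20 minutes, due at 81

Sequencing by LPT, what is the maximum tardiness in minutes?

58

LPT (decreasing processing time): #152 #131 #138 #103 #145 #117 #110 #124.
#152: 0→20, due 81, tardiness 0
#131: 20→37, due 27, tardiness 10
#138: 37→53, due 52, tardiness 1
#103: 53→66, due 24, tardiness 42
#145: 66→77, due 34, tardiness 43
#117: 77→86, due 54, tardiness 32
#110: 86→89, due 31, tardiness 58
#124: 89→91, due 73, tardiness 18
Maximum = 58.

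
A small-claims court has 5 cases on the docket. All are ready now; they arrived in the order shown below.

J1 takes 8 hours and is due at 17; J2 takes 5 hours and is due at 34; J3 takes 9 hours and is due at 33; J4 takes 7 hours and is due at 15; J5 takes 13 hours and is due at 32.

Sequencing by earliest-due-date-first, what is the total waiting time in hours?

EDD (increasing due date): J4 J1 J5 J3 J2.
J4: waits 0, runs 0→7
J1: waits 7, runs 7→15
J5: waits 15, runs 15→28
J3: waits 28, runs 28→37
J2: waits 37, runs 37→42
Sum = 0+7+15+28+37 = 87.

87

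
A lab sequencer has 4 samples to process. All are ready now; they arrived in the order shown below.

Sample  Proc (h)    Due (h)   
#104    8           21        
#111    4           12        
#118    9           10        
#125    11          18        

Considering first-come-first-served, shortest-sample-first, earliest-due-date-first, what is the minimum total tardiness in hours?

18

FIFO (arrival order): #104 #111 #118 #125.
#104: 0→8, due 21, tardiness 0
#111: 8→12, due 12, tardiness 0
#118: 12→21, due 10, tardiness 11
#125: 21→32, due 18, tardiness 14
Sum = 0+0+11+14 = 25.
SPT (increasing processing time): #111 #104 #118 #125.
#111: 0→4, due 12, tardiness 0
#104: 4→12, due 21, tardiness 0
#118: 12→21, due 10, tardiness 11
#125: 21→32, due 18, tardiness 14
Sum = 0+0+11+14 = 25.
EDD (increasing due date): #118 #111 #125 #104.
#118: 0→9, due 10, tardiness 0
#111: 9→13, due 12, tardiness 1
#125: 13→24, due 18, tardiness 6
#104: 24→32, due 21, tardiness 11
Sum = 0+1+6+11 = 18.
FIFO 25, SPT 25, EDD 18 → minimum 18.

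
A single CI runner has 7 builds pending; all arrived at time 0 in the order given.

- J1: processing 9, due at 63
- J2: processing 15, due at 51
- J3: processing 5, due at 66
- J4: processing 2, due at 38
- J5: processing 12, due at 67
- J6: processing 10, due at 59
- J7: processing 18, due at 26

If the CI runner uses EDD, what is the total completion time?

EDD (increasing due date): J7 J4 J2 J6 J1 J3 J5.
J7: 0→18
J4: 18→20
J2: 20→35
J6: 35→45
J1: 45→54
J3: 54→59
J5: 59→71
Sum = 18+20+35+45+54+59+71 = 302.

302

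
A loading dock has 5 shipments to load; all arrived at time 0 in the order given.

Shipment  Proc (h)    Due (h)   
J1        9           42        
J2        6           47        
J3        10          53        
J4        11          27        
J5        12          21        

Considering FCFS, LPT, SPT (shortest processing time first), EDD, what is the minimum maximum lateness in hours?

-4

FIFO (arrival order): J1 J2 J3 J4 J5.
J1: 0→9, due 42, lateness -33
J2: 9→15, due 47, lateness -32
J3: 15→25, due 53, lateness -28
J4: 25→36, due 27, lateness 9
J5: 36→48, due 21, lateness 27
Maximum = 27.
LPT (decreasing processing time): J5 J4 J3 J1 J2.
J5: 0→12, due 21, lateness -9
J4: 12→23, due 27, lateness -4
J3: 23→33, due 53, lateness -20
J1: 33→42, due 42, lateness 0
J2: 42→48, due 47, lateness 1
Maximum = 1.
SPT (increasing processing time): J2 J1 J3 J4 J5.
J2: 0→6, due 47, lateness -41
J1: 6→15, due 42, lateness -27
J3: 15→25, due 53, lateness -28
J4: 25→36, due 27, lateness 9
J5: 36→48, due 21, lateness 27
Maximum = 27.
EDD (increasing due date): J5 J4 J1 J2 J3.
J5: 0→12, due 21, lateness -9
J4: 12→23, due 27, lateness -4
J1: 23→32, due 42, lateness -10
J2: 32→38, due 47, lateness -9
J3: 38→48, due 53, lateness -5
Maximum = -4.
FIFO 27, LPT 1, SPT 27, EDD -4 → minimum -4.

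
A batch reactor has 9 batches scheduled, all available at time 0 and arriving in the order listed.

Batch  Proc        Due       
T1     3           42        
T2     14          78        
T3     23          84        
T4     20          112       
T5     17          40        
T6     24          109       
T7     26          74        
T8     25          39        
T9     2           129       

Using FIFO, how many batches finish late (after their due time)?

4

FIFO (arrival order): T1 T2 T3 T4 T5 T6 T7 T8 T9.
T1: 0→3, due 42, tardiness 0
T2: 3→17, due 78, tardiness 0
T3: 17→40, due 84, tardiness 0
T4: 40→60, due 112, tardiness 0
T5: 60→77, due 40, tardiness 37
T6: 77→101, due 109, tardiness 0
T7: 101→127, due 74, tardiness 53
T8: 127→152, due 39, tardiness 113
T9: 152→154, due 129, tardiness 25
Late batches: 4.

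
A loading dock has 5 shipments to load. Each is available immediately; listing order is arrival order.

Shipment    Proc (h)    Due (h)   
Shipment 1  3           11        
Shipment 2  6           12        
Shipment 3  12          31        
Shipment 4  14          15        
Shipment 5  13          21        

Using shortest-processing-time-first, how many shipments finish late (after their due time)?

SPT (increasing processing time): Shipment 1 Shipment 2 Shipment 3 Shipment 5 Shipment 4.
Shipment 1: 0→3, due 11, tardiness 0
Shipment 2: 3→9, due 12, tardiness 0
Shipment 3: 9→21, due 31, tardiness 0
Shipment 5: 21→34, due 21, tardiness 13
Shipment 4: 34→48, due 15, tardiness 33
Late shipments: 2.

2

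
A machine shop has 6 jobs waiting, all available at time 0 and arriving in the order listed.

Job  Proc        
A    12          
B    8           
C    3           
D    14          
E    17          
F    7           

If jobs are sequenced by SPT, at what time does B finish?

18

SPT (increasing processing time): C F B A D E.
C: 0→3
F: 3→10
B: 10→18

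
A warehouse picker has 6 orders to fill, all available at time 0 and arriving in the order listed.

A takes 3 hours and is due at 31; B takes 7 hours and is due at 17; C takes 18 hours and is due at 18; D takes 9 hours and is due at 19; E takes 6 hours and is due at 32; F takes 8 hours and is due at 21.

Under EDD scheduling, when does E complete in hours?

51

EDD (increasing due date): B C D F A E.
B: 0→7
C: 7→25
D: 25→34
F: 34→42
A: 42→45
E: 45→51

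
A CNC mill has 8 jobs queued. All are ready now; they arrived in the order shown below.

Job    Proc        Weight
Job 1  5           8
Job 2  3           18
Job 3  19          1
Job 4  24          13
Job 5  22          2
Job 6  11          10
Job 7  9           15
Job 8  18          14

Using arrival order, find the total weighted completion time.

4809

FIFO (arrival order): Job 1 Job 2 Job 3 Job 4 Job 5 Job 6 Job 7 Job 8.
Job 1: finishes 5, weight 8, w·C = 40
Job 2: finishes 8, weight 18, w·C = 144
Job 3: finishes 27, weight 1, w·C = 27
Job 4: finishes 51, weight 13, w·C = 663
Job 5: finishes 73, weight 2, w·C = 146
Job 6: finishes 84, weight 10, w·C = 840
Job 7: finishes 93, weight 15, w·C = 1395
Job 8: finishes 111, weight 14, w·C = 1554
Sum = 40+144+27+663+146+840+1395+1554 = 4809.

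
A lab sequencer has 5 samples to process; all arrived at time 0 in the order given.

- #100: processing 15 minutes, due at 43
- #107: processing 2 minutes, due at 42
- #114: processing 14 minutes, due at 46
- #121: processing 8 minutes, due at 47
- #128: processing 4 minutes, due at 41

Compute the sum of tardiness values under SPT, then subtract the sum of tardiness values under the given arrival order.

SPT (increasing processing time): #107 #128 #121 #114 #100.
#107: 0→2, due 42, tardiness 0
#128: 2→6, due 41, tardiness 0
#121: 6→14, due 47, tardiness 0
#114: 14→28, due 46, tardiness 0
#100: 28→43, due 43, tardiness 0
Sum = 0+0+0+0+0 = 0.
FIFO (arrival order): #100 #107 #114 #121 #128.
#100: 0→15, due 43, tardiness 0
#107: 15→17, due 42, tardiness 0
#114: 17→31, due 46, tardiness 0
#121: 31→39, due 47, tardiness 0
#128: 39→43, due 41, tardiness 2
Sum = 0+0+0+0+2 = 2.
Difference = 0 − 2 = -2.

-2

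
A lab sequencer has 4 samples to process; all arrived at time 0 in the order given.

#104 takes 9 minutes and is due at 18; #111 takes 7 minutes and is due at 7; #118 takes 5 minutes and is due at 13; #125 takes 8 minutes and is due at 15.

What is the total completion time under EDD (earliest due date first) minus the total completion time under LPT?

EDD (increasing due date): #111 #118 #125 #104.
#111: 0→7
#118: 7→12
#125: 12→20
#104: 20→29
Sum = 7+12+20+29 = 68.
LPT (decreasing processing time): #104 #125 #111 #118.
#104: 0→9
#125: 9→17
#111: 17→24
#118: 24→29
Sum = 9+17+24+29 = 79.
Difference = 68 − 79 = -11.

-11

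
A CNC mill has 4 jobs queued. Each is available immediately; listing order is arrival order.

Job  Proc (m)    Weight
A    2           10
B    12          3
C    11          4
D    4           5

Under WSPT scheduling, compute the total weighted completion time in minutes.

WSPT (decreasing weight/processing-time ratio): A D C B.
A: finishes 2, weight 10, w·C = 20
D: finishes 6, weight 5, w·C = 30
C: finishes 17, weight 4, w·C = 68
B: finishes 29, weight 3, w·C = 87
Sum = 20+30+68+87 = 205.

205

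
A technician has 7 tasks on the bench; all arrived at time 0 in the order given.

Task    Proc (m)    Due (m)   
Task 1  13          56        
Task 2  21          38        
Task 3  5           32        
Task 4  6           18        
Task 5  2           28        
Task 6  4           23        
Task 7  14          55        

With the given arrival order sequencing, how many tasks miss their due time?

FIFO (arrival order): Task 1 Task 2 Task 3 Task 4 Task 5 Task 6 Task 7.
Task 1: 0→13, due 56, tardiness 0
Task 2: 13→34, due 38, tardiness 0
Task 3: 34→39, due 32, tardiness 7
Task 4: 39→45, due 18, tardiness 27
Task 5: 45→47, due 28, tardiness 19
Task 6: 47→51, due 23, tardiness 28
Task 7: 51→65, due 55, tardiness 10
Late tasks: 5.

5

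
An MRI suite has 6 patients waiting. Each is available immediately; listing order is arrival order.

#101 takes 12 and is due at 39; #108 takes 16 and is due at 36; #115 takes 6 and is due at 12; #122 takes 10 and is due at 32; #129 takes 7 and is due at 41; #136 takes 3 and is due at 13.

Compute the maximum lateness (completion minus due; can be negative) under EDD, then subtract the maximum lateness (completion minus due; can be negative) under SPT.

-5

EDD (increasing due date): #115 #136 #122 #108 #101 #129.
#115: 0→6, due 12, lateness -6
#136: 6→9, due 13, lateness -4
#122: 9→19, due 32, lateness -13
#108: 19→35, due 36, lateness -1
#101: 35→47, due 39, lateness 8
#129: 47→54, due 41, lateness 13
Maximum = 13.
SPT (increasing processing time): #136 #115 #129 #122 #101 #108.
#136: 0→3, due 13, lateness -10
#115: 3→9, due 12, lateness -3
#129: 9→16, due 41, lateness -25
#122: 16→26, due 32, lateness -6
#101: 26→38, due 39, lateness -1
#108: 38→54, due 36, lateness 18
Maximum = 18.
Difference = 13 − 18 = -5.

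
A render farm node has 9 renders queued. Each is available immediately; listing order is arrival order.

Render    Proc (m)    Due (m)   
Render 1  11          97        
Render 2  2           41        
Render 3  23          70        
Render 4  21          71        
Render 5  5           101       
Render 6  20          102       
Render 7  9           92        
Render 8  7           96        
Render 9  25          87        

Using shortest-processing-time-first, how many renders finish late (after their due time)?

3

SPT (increasing processing time): Render 2 Render 5 Render 8 Render 7 Render 1 Render 6 Render 4 Render 3 Render 9.
Render 2: 0→2, due 41, tardiness 0
Render 5: 2→7, due 101, tardiness 0
Render 8: 7→14, due 96, tardiness 0
Render 7: 14→23, due 92, tardiness 0
Render 1: 23→34, due 97, tardiness 0
Render 6: 34→54, due 102, tardiness 0
Render 4: 54→75, due 71, tardiness 4
Render 3: 75→98, due 70, tardiness 28
Render 9: 98→123, due 87, tardiness 36
Late renders: 3.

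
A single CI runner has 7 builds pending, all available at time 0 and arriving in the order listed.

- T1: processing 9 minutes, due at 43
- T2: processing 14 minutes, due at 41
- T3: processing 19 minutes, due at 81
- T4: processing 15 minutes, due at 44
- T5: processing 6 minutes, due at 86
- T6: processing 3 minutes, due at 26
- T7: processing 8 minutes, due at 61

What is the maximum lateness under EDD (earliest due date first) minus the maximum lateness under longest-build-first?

-51

EDD (increasing due date): T6 T2 T1 T4 T7 T3 T5.
T6: 0→3, due 26, lateness -23
T2: 3→17, due 41, lateness -24
T1: 17→26, due 43, lateness -17
T4: 26→41, due 44, lateness -3
T7: 41→49, due 61, lateness -12
T3: 49→68, due 81, lateness -13
T5: 68→74, due 86, lateness -12
Maximum = -3.
LPT (decreasing processing time): T3 T4 T2 T1 T7 T5 T6.
T3: 0→19, due 81, lateness -62
T4: 19→34, due 44, lateness -10
T2: 34→48, due 41, lateness 7
T1: 48→57, due 43, lateness 14
T7: 57→65, due 61, lateness 4
T5: 65→71, due 86, lateness -15
T6: 71→74, due 26, lateness 48
Maximum = 48.
Difference = -3 − 48 = -51.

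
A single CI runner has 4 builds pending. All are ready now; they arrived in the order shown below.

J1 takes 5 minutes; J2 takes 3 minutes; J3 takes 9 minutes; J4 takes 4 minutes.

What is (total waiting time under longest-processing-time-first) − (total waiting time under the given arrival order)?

11

LPT (decreasing processing time): J3 J1 J4 J2.
J3: waits 0, runs 0→9
J1: waits 9, runs 9→14
J4: waits 14, runs 14→18
J2: waits 18, runs 18→21
Sum = 0+9+14+18 = 41.
FIFO (arrival order): J1 J2 J3 J4.
J1: waits 0, runs 0→5
J2: waits 5, runs 5→8
J3: waits 8, runs 8→17
J4: waits 17, runs 17→21
Sum = 0+5+8+17 = 30.
Difference = 41 − 30 = 11.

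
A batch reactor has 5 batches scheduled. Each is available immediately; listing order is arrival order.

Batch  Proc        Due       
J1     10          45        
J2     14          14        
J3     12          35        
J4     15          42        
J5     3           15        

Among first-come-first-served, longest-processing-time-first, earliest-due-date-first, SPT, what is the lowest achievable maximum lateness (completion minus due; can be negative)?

9

FIFO (arrival order): J1 J2 J3 J4 J5.
J1: 0→10, due 45, lateness -35
J2: 10→24, due 14, lateness 10
J3: 24→36, due 35, lateness 1
J4: 36→51, due 42, lateness 9
J5: 51→54, due 15, lateness 39
Maximum = 39.
LPT (decreasing processing time): J4 J2 J3 J1 J5.
J4: 0→15, due 42, lateness -27
J2: 15→29, due 14, lateness 15
J3: 29→41, due 35, lateness 6
J1: 41→51, due 45, lateness 6
J5: 51→54, due 15, lateness 39
Maximum = 39.
EDD (increasing due date): J2 J5 J3 J4 J1.
J2: 0→14, due 14, lateness 0
J5: 14→17, due 15, lateness 2
J3: 17→29, due 35, lateness -6
J4: 29→44, due 42, lateness 2
J1: 44→54, due 45, lateness 9
Maximum = 9.
SPT (increasing processing time): J5 J1 J3 J2 J4.
J5: 0→3, due 15, lateness -12
J1: 3→13, due 45, lateness -32
J3: 13→25, due 35, lateness -10
J2: 25→39, due 14, lateness 25
J4: 39→54, due 42, lateness 12
Maximum = 25.
FIFO 39, LPT 39, EDD 9, SPT 25 → minimum 9.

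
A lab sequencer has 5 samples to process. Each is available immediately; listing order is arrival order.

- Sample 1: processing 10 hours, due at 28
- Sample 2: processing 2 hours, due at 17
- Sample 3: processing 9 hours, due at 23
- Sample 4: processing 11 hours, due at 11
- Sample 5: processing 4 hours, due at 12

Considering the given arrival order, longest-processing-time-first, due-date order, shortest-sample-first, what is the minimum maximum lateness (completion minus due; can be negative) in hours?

8

FIFO (arrival order): Sample 1 Sample 2 Sample 3 Sample 4 Sample 5.
Sample 1: 0→10, due 28, lateness -18
Sample 2: 10→12, due 17, lateness -5
Sample 3: 12→21, due 23, lateness -2
Sample 4: 21→32, due 11, lateness 21
Sample 5: 32→36, due 12, lateness 24
Maximum = 24.
LPT (decreasing processing time): Sample 4 Sample 1 Sample 3 Sample 5 Sample 2.
Sample 4: 0→11, due 11, lateness 0
Sample 1: 11→21, due 28, lateness -7
Sample 3: 21→30, due 23, lateness 7
Sample 5: 30→34, due 12, lateness 22
Sample 2: 34→36, due 17, lateness 19
Maximum = 22.
EDD (increasing due date): Sample 4 Sample 5 Sample 2 Sample 3 Sample 1.
Sample 4: 0→11, due 11, lateness 0
Sample 5: 11→15, due 12, lateness 3
Sample 2: 15→17, due 17, lateness 0
Sample 3: 17→26, due 23, lateness 3
Sample 1: 26→36, due 28, lateness 8
Maximum = 8.
SPT (increasing processing time): Sample 2 Sample 5 Sample 3 Sample 1 Sample 4.
Sample 2: 0→2, due 17, lateness -15
Sample 5: 2→6, due 12, lateness -6
Sample 3: 6→15, due 23, lateness -8
Sample 1: 15→25, due 28, lateness -3
Sample 4: 25→36, due 11, lateness 25
Maximum = 25.
FIFO 24, LPT 22, EDD 8, SPT 25 → minimum 8.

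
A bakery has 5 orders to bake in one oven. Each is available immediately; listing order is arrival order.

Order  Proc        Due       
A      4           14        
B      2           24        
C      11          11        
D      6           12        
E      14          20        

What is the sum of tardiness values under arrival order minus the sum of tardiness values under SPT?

5

FIFO (arrival order): A B C D E.
A: 0→4, due 14, tardiness 0
B: 4→6, due 24, tardiness 0
C: 6→17, due 11, tardiness 6
D: 17→23, due 12, tardiness 11
E: 23→37, due 20, tardiness 17
Sum = 0+0+6+11+17 = 34.
SPT (increasing processing time): B A D C E.
B: 0→2, due 24, tardiness 0
A: 2→6, due 14, tardiness 0
D: 6→12, due 12, tardiness 0
C: 12→23, due 11, tardiness 12
E: 23→37, due 20, tardiness 17
Sum = 0+0+0+12+17 = 29.
Difference = 34 − 29 = 5.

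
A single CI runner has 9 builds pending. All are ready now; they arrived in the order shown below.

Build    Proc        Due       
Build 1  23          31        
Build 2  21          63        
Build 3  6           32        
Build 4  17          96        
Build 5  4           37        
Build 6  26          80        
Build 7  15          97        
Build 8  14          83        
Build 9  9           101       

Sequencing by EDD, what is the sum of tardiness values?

EDD (increasing due date): Build 1 Build 3 Build 5 Build 2 Build 6 Build 8 Build 4 Build 7 Build 9.
Build 1: 0→23, due 31, tardiness 0
Build 3: 23→29, due 32, tardiness 0
Build 5: 29→33, due 37, tardiness 0
Build 2: 33→54, due 63, tardiness 0
Build 6: 54→80, due 80, tardiness 0
Build 8: 80→94, due 83, tardiness 11
Build 4: 94→111, due 96, tardiness 15
Build 7: 111→126, due 97, tardiness 29
Build 9: 126→135, due 101, tardiness 34
Sum = 0+0+0+0+0+11+15+29+34 = 89.

89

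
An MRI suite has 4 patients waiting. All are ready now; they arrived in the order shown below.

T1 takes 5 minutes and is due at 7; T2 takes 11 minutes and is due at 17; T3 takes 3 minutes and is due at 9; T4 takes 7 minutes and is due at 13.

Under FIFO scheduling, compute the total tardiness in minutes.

FIFO (arrival order): T1 T2 T3 T4.
T1: 0→5, due 7, tardiness 0
T2: 5→16, due 17, tardiness 0
T3: 16→19, due 9, tardiness 10
T4: 19→26, due 13, tardiness 13
Sum = 0+0+10+13 = 23.

23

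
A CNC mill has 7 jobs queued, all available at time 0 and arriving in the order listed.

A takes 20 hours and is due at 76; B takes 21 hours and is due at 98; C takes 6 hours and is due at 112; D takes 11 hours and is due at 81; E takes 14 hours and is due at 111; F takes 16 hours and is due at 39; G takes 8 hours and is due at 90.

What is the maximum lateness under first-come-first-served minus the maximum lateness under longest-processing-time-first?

31

FIFO (arrival order): A B C D E F G.
A: 0→20, due 76, lateness -56
B: 20→41, due 98, lateness -57
C: 41→47, due 112, lateness -65
D: 47→58, due 81, lateness -23
E: 58→72, due 111, lateness -39
F: 72→88, due 39, lateness 49
G: 88→96, due 90, lateness 6
Maximum = 49.
LPT (decreasing processing time): B A F E D G C.
B: 0→21, due 98, lateness -77
A: 21→41, due 76, lateness -35
F: 41→57, due 39, lateness 18
E: 57→71, due 111, lateness -40
D: 71→82, due 81, lateness 1
G: 82→90, due 90, lateness 0
C: 90→96, due 112, lateness -16
Maximum = 18.
Difference = 49 − 18 = 31.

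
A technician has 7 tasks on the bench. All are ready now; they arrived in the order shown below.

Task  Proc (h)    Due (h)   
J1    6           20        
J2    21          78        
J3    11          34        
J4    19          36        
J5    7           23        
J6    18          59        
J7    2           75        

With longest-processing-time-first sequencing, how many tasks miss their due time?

5

LPT (decreasing processing time): J2 J4 J6 J3 J5 J1 J7.
J2: 0→21, due 78, tardiness 0
J4: 21→40, due 36, tardiness 4
J6: 40→58, due 59, tardiness 0
J3: 58→69, due 34, tardiness 35
J5: 69→76, due 23, tardiness 53
J1: 76→82, due 20, tardiness 62
J7: 82→84, due 75, tardiness 9
Late tasks: 5.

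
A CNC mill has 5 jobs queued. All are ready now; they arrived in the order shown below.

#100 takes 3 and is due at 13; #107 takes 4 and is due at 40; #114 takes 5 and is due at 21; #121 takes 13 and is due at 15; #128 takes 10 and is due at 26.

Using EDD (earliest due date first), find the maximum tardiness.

5

EDD (increasing due date): #100 #121 #114 #128 #107.
#100: 0→3, due 13, tardiness 0
#121: 3→16, due 15, tardiness 1
#114: 16→21, due 21, tardiness 0
#128: 21→31, due 26, tardiness 5
#107: 31→35, due 40, tardiness 0
Maximum = 5.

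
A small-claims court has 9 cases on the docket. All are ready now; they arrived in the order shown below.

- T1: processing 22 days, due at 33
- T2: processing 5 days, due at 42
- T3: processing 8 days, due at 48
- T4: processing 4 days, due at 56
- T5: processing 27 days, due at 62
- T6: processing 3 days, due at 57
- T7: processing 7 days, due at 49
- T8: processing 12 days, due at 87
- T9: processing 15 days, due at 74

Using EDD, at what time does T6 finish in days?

EDD (increasing due date): T1 T2 T3 T7 T4 T6 T5 T9 T8.
T1: 0→22
T2: 22→27
T3: 27→35
T7: 35→42
T4: 42→46
T6: 46→49

49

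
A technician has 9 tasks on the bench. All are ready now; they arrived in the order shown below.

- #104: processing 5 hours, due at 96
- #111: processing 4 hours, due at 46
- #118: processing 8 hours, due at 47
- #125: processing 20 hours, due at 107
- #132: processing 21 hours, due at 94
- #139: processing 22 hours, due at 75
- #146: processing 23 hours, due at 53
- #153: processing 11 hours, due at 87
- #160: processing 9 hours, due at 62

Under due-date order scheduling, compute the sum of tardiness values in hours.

27

EDD (increasing due date): #111 #118 #146 #160 #139 #153 #132 #104 #125.
#111: 0→4, due 46, tardiness 0
#118: 4→12, due 47, tardiness 0
#146: 12→35, due 53, tardiness 0
#160: 35→44, due 62, tardiness 0
#139: 44→66, due 75, tardiness 0
#153: 66→77, due 87, tardiness 0
#132: 77→98, due 94, tardiness 4
#104: 98→103, due 96, tardiness 7
#125: 103→123, due 107, tardiness 16
Sum = 0+0+0+0+0+0+4+7+16 = 27.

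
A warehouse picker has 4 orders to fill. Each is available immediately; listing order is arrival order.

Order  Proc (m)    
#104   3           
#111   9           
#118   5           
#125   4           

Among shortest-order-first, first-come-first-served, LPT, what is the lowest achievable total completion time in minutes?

SPT (increasing processing time): #104 #125 #118 #111.
#104: 0→3
#125: 3→7
#118: 7→12
#111: 12→21
Sum = 3+7+12+21 = 43.
FIFO (arrival order): #104 #111 #118 #125.
#104: 0→3
#111: 3→12
#118: 12→17
#125: 17→21
Sum = 3+12+17+21 = 53.
LPT (decreasing processing time): #111 #118 #125 #104.
#111: 0→9
#118: 9→14
#125: 14→18
#104: 18→21
Sum = 9+14+18+21 = 62.
SPT 43, FIFO 53, LPT 62 → minimum 43.

43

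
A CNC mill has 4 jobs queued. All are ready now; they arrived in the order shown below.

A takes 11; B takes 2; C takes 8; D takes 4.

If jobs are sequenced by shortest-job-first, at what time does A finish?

25

SPT (increasing processing time): B D C A.
B: 0→2
D: 2→6
C: 6→14
A: 14→25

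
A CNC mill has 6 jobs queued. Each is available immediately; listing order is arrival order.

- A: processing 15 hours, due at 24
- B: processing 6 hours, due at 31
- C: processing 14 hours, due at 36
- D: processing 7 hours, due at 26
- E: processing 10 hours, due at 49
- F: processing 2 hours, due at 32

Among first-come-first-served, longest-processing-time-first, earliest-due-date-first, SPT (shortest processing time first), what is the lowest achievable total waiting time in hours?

FIFO (arrival order): A B C D E F.
A: waits 0, runs 0→15
B: waits 15, runs 15→21
C: waits 21, runs 21→35
D: waits 35, runs 35→42
E: waits 42, runs 42→52
F: waits 52, runs 52→54
Sum = 0+15+21+35+42+52 = 165.
LPT (decreasing processing time): A C E D B F.
A: waits 0, runs 0→15
C: waits 15, runs 15→29
E: waits 29, runs 29→39
D: waits 39, runs 39→46
B: waits 46, runs 46→52
F: waits 52, runs 52→54
Sum = 0+15+29+39+46+52 = 181.
EDD (increasing due date): A D B F C E.
A: waits 0, runs 0→15
D: waits 15, runs 15→22
B: waits 22, runs 22→28
F: waits 28, runs 28→30
C: waits 30, runs 30→44
E: waits 44, runs 44→54
Sum = 0+15+22+28+30+44 = 139.
SPT (increasing processing time): F B D E C A.
F: waits 0, runs 0→2
B: waits 2, runs 2→8
D: waits 8, runs 8→15
E: waits 15, runs 15→25
C: waits 25, runs 25→39
A: waits 39, runs 39→54
Sum = 0+2+8+15+25+39 = 89.
FIFO 165, LPT 181, EDD 139, SPT 89 → minimum 89.

89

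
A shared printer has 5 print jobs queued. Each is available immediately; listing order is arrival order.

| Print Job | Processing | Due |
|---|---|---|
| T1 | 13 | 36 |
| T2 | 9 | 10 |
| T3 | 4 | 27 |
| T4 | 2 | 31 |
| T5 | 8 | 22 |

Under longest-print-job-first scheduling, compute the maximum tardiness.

12

LPT (decreasing processing time): T1 T2 T5 T3 T4.
T1: 0→13, due 36, tardiness 0
T2: 13→22, due 10, tardiness 12
T5: 22→30, due 22, tardiness 8
T3: 30→34, due 27, tardiness 7
T4: 34→36, due 31, tardiness 5
Maximum = 12.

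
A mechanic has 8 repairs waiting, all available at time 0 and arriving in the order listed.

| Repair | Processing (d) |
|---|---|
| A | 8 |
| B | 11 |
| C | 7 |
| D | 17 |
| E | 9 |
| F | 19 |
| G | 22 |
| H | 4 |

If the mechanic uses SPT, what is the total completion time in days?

329

SPT (increasing processing time): H C A E B D F G.
H: 0→4
C: 4→11
A: 11→19
E: 19→28
B: 28→39
D: 39→56
F: 56→75
G: 75→97
Sum = 4+11+19+28+39+56+75+97 = 329.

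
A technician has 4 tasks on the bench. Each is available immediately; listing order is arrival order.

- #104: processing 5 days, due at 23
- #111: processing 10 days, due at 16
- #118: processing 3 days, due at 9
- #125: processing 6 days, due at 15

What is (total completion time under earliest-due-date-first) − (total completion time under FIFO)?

-7

EDD (increasing due date): #118 #125 #111 #104.
#118: 0→3
#125: 3→9
#111: 9→19
#104: 19→24
Sum = 3+9+19+24 = 55.
FIFO (arrival order): #104 #111 #118 #125.
#104: 0→5
#111: 5→15
#118: 15→18
#125: 18→24
Sum = 5+15+18+24 = 62.
Difference = 55 − 62 = -7.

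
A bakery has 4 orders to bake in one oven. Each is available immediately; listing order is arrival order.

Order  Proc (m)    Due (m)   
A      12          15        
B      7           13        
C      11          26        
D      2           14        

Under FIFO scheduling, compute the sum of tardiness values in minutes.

28

FIFO (arrival order): A B C D.
A: 0→12, due 15, tardiness 0
B: 12→19, due 13, tardiness 6
C: 19→30, due 26, tardiness 4
D: 30→32, due 14, tardiness 18
Sum = 0+6+4+18 = 28.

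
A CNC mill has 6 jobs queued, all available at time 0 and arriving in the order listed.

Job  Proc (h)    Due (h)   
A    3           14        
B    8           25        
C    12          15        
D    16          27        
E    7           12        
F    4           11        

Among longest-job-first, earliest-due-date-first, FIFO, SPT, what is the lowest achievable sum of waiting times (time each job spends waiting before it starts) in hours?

80

LPT (decreasing processing time): D C B E F A.
D: waits 0, runs 0→16
C: waits 16, runs 16→28
B: waits 28, runs 28→36
E: waits 36, runs 36→43
F: waits 43, runs 43→47
A: waits 47, runs 47→50
Sum = 0+16+28+36+43+47 = 170.
EDD (increasing due date): F E A C B D.
F: waits 0, runs 0→4
E: waits 4, runs 4→11
A: waits 11, runs 11→14
C: waits 14, runs 14→26
B: waits 26, runs 26→34
D: waits 34, runs 34→50
Sum = 0+4+11+14+26+34 = 89.
FIFO (arrival order): A B C D E F.
A: waits 0, runs 0→3
B: waits 3, runs 3→11
C: waits 11, runs 11→23
D: waits 23, runs 23→39
E: waits 39, runs 39→46
F: waits 46, runs 46→50
Sum = 0+3+11+23+39+46 = 122.
SPT (increasing processing time): A F E B C D.
A: waits 0, runs 0→3
F: waits 3, runs 3→7
E: waits 7, runs 7→14
B: waits 14, runs 14→22
C: waits 22, runs 22→34
D: waits 34, runs 34→50
Sum = 0+3+7+14+22+34 = 80.
LPT 170, EDD 89, FIFO 122, SPT 80 → minimum 80.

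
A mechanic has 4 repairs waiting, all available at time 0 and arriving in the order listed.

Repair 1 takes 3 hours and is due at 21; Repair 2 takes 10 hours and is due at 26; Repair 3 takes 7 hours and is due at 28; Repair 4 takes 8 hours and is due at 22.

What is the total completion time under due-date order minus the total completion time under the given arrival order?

-1

EDD (increasing due date): Repair 1 Repair 4 Repair 2 Repair 3.
Repair 1: 0→3
Repair 4: 3→11
Repair 2: 11→21
Repair 3: 21→28
Sum = 3+11+21+28 = 63.
FIFO (arrival order): Repair 1 Repair 2 Repair 3 Repair 4.
Repair 1: 0→3
Repair 2: 3→13
Repair 3: 13→20
Repair 4: 20→28
Sum = 3+13+20+28 = 64.
Difference = 63 − 64 = -1.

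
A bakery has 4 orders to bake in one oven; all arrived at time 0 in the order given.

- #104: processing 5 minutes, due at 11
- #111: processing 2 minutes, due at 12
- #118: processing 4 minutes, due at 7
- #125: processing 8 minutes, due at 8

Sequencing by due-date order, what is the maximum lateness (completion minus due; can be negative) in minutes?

EDD (increasing due date): #118 #125 #104 #111.
#118: 0→4, due 7, lateness -3
#125: 4→12, due 8, lateness 4
#104: 12→17, due 11, lateness 6
#111: 17→19, due 12, lateness 7
Maximum = 7.

7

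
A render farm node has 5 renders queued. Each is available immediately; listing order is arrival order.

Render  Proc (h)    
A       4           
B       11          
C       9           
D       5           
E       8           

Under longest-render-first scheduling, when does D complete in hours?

LPT (decreasing processing time): B C E D A.
B: 0→11
C: 11→20
E: 20→28
D: 28→33

33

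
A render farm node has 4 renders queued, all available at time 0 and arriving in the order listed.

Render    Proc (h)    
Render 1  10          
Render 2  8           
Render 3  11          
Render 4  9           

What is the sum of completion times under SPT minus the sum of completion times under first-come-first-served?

-5

SPT (increasing processing time): Render 2 Render 4 Render 1 Render 3.
Render 2: 0→8
Render 4: 8→17
Render 1: 17→27
Render 3: 27→38
Sum = 8+17+27+38 = 90.
FIFO (arrival order): Render 1 Render 2 Render 3 Render 4.
Render 1: 0→10
Render 2: 10→18
Render 3: 18→29
Render 4: 29→38
Sum = 10+18+29+38 = 95.
Difference = 90 − 95 = -5.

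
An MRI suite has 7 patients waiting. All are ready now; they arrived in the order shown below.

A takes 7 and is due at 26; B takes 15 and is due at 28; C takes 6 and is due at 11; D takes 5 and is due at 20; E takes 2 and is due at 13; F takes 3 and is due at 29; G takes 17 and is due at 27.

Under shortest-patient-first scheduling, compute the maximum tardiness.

28

SPT (increasing processing time): E F D C A B G.
E: 0→2, due 13, tardiness 0
F: 2→5, due 29, tardiness 0
D: 5→10, due 20, tardiness 0
C: 10→16, due 11, tardiness 5
A: 16→23, due 26, tardiness 0
B: 23→38, due 28, tardiness 10
G: 38→55, due 27, tardiness 28
Maximum = 28.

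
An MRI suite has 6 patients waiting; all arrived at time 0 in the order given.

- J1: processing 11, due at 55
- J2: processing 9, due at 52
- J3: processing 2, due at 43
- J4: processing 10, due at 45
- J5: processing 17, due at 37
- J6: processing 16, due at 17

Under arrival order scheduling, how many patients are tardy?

2

FIFO (arrival order): J1 J2 J3 J4 J5 J6.
J1: 0→11, due 55, tardiness 0
J2: 11→20, due 52, tardiness 0
J3: 20→22, due 43, tardiness 0
J4: 22→32, due 45, tardiness 0
J5: 32→49, due 37, tardiness 12
J6: 49→65, due 17, tardiness 48
Late patients: 2.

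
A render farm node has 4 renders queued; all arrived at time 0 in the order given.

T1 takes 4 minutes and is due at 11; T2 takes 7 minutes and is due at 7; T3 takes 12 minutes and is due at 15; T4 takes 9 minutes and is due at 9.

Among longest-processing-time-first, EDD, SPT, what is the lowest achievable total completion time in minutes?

LPT (decreasing processing time): T3 T4 T2 T1.
T3: 0→12
T4: 12→21
T2: 21→28
T1: 28→32
Sum = 12+21+28+32 = 93.
EDD (increasing due date): T2 T4 T1 T3.
T2: 0→7
T4: 7→16
T1: 16→20
T3: 20→32
Sum = 7+16+20+32 = 75.
SPT (increasing processing time): T1 T2 T4 T3.
T1: 0→4
T2: 4→11
T4: 11→20
T3: 20→32
Sum = 4+11+20+32 = 67.
LPT 93, EDD 75, SPT 67 → minimum 67.

67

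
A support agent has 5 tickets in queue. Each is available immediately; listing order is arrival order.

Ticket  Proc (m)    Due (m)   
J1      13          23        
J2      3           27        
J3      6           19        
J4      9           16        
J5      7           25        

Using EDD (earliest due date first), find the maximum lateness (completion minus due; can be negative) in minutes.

11

EDD (increasing due date): J4 J3 J1 J5 J2.
J4: 0→9, due 16, lateness -7
J3: 9→15, due 19, lateness -4
J1: 15→28, due 23, lateness 5
J5: 28→35, due 25, lateness 10
J2: 35→38, due 27, lateness 11
Maximum = 11.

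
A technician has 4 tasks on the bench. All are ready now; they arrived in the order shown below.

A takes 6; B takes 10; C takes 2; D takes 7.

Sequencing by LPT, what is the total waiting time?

50

LPT (decreasing processing time): B D A C.
B: waits 0, runs 0→10
D: waits 10, runs 10→17
A: waits 17, runs 17→23
C: waits 23, runs 23→25
Sum = 0+10+17+23 = 50.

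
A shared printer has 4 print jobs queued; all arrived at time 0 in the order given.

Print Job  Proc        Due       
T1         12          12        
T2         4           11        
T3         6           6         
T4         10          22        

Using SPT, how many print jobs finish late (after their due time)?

2

SPT (increasing processing time): T2 T3 T4 T1.
T2: 0→4, due 11, tardiness 0
T3: 4→10, due 6, tardiness 4
T4: 10→20, due 22, tardiness 0
T1: 20→32, due 12, tardiness 20
Late print jobs: 2.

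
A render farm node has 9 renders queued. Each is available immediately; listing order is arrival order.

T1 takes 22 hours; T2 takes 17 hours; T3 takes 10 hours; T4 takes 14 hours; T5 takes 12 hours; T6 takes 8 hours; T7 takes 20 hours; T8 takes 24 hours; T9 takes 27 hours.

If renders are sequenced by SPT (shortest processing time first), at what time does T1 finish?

SPT (increasing processing time): T6 T3 T5 T4 T2 T7 T1 T8 T9.
T6: 0→8
T3: 8→18
T5: 18→30
T4: 30→44
T2: 44→61
T7: 61→81
T1: 81→103

103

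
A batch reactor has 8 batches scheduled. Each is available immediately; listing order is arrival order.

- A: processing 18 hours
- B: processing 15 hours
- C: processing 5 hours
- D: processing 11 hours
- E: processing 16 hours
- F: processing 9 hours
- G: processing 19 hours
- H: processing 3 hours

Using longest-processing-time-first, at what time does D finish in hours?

79

LPT (decreasing processing time): G A E B D F C H.
G: 0→19
A: 19→37
E: 37→53
B: 53→68
D: 68→79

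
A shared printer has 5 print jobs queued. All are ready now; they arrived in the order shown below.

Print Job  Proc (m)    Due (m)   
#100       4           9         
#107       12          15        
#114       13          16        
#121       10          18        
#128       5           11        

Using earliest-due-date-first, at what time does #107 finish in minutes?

21

EDD (increasing due date): #100 #128 #107 #114 #121.
#100: 0→4
#128: 4→9
#107: 9→21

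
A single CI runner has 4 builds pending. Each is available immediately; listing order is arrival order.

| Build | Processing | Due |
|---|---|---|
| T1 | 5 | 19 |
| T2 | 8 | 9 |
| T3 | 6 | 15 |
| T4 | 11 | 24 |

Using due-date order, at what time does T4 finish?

30

EDD (increasing due date): T2 T3 T1 T4.
T2: 0→8
T3: 8→14
T1: 14→19
T4: 19→30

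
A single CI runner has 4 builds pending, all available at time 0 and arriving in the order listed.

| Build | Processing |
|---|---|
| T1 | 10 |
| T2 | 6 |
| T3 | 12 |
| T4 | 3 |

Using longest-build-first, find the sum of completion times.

LPT (decreasing processing time): T3 T1 T2 T4.
T3: 0→12
T1: 12→22
T2: 22→28
T4: 28→31
Sum = 12+22+28+31 = 93.

93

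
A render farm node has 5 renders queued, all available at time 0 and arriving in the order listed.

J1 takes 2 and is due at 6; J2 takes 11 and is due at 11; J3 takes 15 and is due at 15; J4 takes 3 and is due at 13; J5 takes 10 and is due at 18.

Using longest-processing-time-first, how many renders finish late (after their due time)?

LPT (decreasing processing time): J3 J2 J5 J4 J1.
J3: 0→15, due 15, tardiness 0
J2: 15→26, due 11, tardiness 15
J5: 26→36, due 18, tardiness 18
J4: 36→39, due 13, tardiness 26
J1: 39→41, due 6, tardiness 35
Late renders: 4.

4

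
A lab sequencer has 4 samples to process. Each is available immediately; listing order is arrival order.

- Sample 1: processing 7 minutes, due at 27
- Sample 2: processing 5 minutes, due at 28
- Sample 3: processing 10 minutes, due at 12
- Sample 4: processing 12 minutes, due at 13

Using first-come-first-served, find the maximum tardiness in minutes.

FIFO (arrival order): Sample 1 Sample 2 Sample 3 Sample 4.
Sample 1: 0→7, due 27, tardiness 0
Sample 2: 7→12, due 28, tardiness 0
Sample 3: 12→22, due 12, tardiness 10
Sample 4: 22→34, due 13, tardiness 21
Maximum = 21.

21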